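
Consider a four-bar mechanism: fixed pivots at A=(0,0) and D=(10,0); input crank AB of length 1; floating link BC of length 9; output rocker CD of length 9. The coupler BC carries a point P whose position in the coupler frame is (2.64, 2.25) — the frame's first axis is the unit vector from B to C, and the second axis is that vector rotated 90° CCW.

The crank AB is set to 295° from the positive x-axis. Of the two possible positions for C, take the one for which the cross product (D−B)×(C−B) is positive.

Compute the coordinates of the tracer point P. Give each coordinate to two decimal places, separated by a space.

-0.39 2.47

A=(0,0), D=(10.00,0)
B = A + 1.00·(cos295°, sin295°) = (0.4226, -0.9063)
|BD| = 9.6202
circle(B,9.00) ∩ circle(D,9.00): a=4.8101, h=7.6068
  candidates: C₊=(4.4947,7.1198) cross=73.178; C₋=(5.9279,-8.0261) cross=-73.178
  mode + wants cross > 0 → take C=(4.4947,7.1198) (cross=73.178)
ex = (C−B)/|BC| = (0.4525,0.8918); ey = (-0.8918,0.4525)
P = B + 2.64·ex + 2.25·ey = (-0.3894,2.4660)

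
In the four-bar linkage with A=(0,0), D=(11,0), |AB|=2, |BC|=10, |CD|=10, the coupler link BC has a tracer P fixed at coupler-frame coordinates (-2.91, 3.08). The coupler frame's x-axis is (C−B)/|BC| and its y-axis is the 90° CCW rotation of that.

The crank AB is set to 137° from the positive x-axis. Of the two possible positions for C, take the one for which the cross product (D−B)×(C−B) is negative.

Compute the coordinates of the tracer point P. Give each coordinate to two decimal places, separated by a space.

A=(0,0), D=(11.00,0)
B = A + 2.00·(cos137°, sin137°) = (-1.4627, 1.3640)
|BD| = 12.5371
circle(B,10.00) ∩ circle(D,10.00): a=6.2686, h=7.7913
  candidates: C₊=(5.6163,8.4271) cross=97.681; C₋=(3.9210,-7.0631) cross=-97.681
  mode - wants cross < 0 → take C=(3.9210,-7.0631) (cross=-97.681)
ex = (C−B)/|BC| = (0.5384,-0.8427); ey = (0.8427,0.5384)
P = B + -2.91·ex + 3.08·ey = (-0.4338,5.4745)

-0.43 5.47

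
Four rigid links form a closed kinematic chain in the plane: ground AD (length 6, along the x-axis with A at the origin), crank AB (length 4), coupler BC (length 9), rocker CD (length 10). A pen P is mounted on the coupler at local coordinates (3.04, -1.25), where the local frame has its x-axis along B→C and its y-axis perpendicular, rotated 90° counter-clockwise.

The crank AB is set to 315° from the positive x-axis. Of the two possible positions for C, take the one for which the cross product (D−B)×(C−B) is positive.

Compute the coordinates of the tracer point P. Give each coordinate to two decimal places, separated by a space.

A=(0,0), D=(6.00,0)
B = A + 4.00·(cos315°, sin315°) = (2.8284, -2.8284)
|BD| = 4.2496
circle(B,9.00) ∩ circle(D,10.00): a=-0.1107, h=8.9993
  candidates: C₊=(-3.2440,3.8143) cross=38.243; C₋=(8.7355,-9.6186) cross=-38.243
  mode + wants cross > 0 → take C=(-3.2440,3.8143) (cross=38.243)
ex = (C−B)/|BC| = (-0.6747,0.7381); ey = (-0.7381,-0.6747)
P = B + 3.04·ex + -1.25·ey = (1.6999,0.2587)

1.70 0.26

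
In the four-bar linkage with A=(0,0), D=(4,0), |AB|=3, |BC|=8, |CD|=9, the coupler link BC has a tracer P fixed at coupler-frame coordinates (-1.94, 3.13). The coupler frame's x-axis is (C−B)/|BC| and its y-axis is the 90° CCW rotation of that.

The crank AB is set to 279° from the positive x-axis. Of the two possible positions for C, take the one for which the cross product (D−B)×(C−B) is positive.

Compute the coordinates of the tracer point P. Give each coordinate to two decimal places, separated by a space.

-0.88 -6.39

A=(0,0), D=(4.00,0)
B = A + 3.00·(cos279°, sin279°) = (0.4693, -2.9631)
|BD| = 4.6093
circle(B,8.00) ∩ circle(D,9.00): a=0.4605, h=7.9867
  candidates: C₊=(-4.3122,3.4508) cross=36.813; C₋=(5.9563,-8.7848) cross=-36.813
  mode + wants cross > 0 → take C=(-4.3122,3.4508) (cross=36.813)
ex = (C−B)/|BC| = (-0.5977,0.8017); ey = (-0.8017,-0.5977)
P = B + -1.94·ex + 3.13·ey = (-0.8806,-6.3892)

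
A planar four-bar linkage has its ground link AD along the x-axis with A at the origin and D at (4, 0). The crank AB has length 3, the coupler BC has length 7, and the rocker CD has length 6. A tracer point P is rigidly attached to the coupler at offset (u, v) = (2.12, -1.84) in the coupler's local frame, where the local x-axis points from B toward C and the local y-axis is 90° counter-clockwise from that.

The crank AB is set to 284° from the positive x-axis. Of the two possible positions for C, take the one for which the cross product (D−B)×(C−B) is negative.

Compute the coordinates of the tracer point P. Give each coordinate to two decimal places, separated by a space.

2.23 -5.28

A=(0,0), D=(4.00,0)
B = A + 3.00·(cos284°, sin284°) = (0.7258, -2.9109)
|BD| = 4.3811
circle(B,7.00) ∩ circle(D,6.00): a=3.6742, h=5.9582
  candidates: C₊=(-0.4871,3.9832) cross=26.103; C₋=(7.4305,-4.9226) cross=-26.103
  mode - wants cross < 0 → take C=(7.4305,-4.9226) (cross=-26.103)
ex = (C−B)/|BC| = (0.9578,-0.2874); ey = (0.2874,0.9578)
P = B + 2.12·ex + -1.84·ey = (2.2275,-5.2825)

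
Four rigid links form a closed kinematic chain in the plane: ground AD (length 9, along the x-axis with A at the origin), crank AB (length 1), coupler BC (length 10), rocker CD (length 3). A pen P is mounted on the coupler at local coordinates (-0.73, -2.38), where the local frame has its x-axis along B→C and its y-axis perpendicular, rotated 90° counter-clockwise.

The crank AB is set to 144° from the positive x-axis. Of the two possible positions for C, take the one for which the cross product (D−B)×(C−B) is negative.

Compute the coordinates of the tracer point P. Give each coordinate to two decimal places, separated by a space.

A=(0,0), D=(9.00,0)
B = A + 1.00·(cos144°, sin144°) = (-0.8090, 0.5878)
|BD| = 9.8266
circle(B,10.00) ∩ circle(D,3.00): a=9.5436, h=2.9866
  candidates: C₊=(8.8961,2.9982) cross=29.348; C₋=(8.5388,-2.9643) cross=-29.348
  mode - wants cross < 0 → take C=(8.5388,-2.9643) (cross=-29.348)
ex = (C−B)/|BC| = (0.9348,-0.3552); ey = (0.3552,0.9348)
P = B + -0.73·ex + -2.38·ey = (-2.3368,-1.3777)

-2.34 -1.38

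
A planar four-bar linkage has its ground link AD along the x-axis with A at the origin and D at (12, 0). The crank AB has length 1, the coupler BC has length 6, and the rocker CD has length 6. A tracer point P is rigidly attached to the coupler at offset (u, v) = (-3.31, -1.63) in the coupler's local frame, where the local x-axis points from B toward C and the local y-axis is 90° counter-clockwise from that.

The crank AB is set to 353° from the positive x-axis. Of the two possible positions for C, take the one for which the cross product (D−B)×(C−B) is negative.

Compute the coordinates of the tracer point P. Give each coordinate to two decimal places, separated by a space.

-2.69 -0.34

A=(0,0), D=(12.00,0)
B = A + 1.00·(cos353°, sin353°) = (0.9925, -0.1219)
|BD| = 11.0081
circle(B,6.00) ∩ circle(D,6.00): a=5.5041, h=2.3886
  candidates: C₊=(6.4698,2.3275) cross=26.294; C₋=(6.5227,-2.4494) cross=-26.294
  mode - wants cross < 0 → take C=(6.5227,-2.4494) (cross=-26.294)
ex = (C−B)/|BC| = (0.9217,-0.3879); ey = (0.3879,0.9217)
P = B + -3.31·ex + -1.63·ey = (-2.6906,-0.3402)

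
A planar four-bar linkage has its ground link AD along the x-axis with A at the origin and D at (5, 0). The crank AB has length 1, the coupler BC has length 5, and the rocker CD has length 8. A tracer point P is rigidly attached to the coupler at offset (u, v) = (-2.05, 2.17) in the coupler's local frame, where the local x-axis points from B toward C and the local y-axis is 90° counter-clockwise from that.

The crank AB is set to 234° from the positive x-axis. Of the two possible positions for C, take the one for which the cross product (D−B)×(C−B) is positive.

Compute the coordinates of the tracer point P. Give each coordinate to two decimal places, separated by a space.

A=(0,0), D=(5.00,0)
B = A + 1.00·(cos234°, sin234°) = (-0.5878, -0.8090)
|BD| = 5.6460
circle(B,5.00) ∩ circle(D,8.00): a=-0.6307, h=4.9601
  candidates: C₊=(-1.9227,4.0095) cross=28.005; C₋=(-0.5013,-5.8083) cross=-28.005
  mode + wants cross > 0 → take C=(-1.9227,4.0095) (cross=28.005)
ex = (C−B)/|BC| = (-0.2670,0.9637); ey = (-0.9637,-0.2670)
P = B + -2.05·ex + 2.17·ey = (-2.1317,-3.3640)

-2.13 -3.36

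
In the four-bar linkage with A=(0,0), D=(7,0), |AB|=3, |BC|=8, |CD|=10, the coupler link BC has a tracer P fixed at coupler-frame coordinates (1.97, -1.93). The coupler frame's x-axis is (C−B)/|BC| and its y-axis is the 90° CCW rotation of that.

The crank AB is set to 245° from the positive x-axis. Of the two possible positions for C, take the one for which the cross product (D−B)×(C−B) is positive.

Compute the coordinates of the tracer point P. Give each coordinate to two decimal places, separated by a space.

0.61 -0.70

A=(0,0), D=(7.00,0)
B = A + 3.00·(cos245°, sin245°) = (-1.2679, -2.7189)
|BD| = 8.7034
circle(B,8.00) ∩ circle(D,10.00): a=2.2836, h=7.6672
  candidates: C₊=(-1.4938,5.2779) cross=66.731; C₋=(3.2966,-9.2890) cross=-66.731
  mode + wants cross > 0 → take C=(-1.4938,5.2779) (cross=66.731)
ex = (C−B)/|BC| = (-0.0282,0.9996); ey = (-0.9996,-0.0282)
P = B + 1.97·ex + -1.93·ey = (0.6057,-0.6952)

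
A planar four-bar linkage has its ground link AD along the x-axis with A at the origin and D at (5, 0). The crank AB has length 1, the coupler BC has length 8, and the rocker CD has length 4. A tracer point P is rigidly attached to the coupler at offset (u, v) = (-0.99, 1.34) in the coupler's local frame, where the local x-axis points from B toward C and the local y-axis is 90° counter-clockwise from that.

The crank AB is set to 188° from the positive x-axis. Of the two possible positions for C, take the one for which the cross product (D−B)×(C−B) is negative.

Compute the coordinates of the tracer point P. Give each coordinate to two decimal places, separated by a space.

-1.25 1.51

A=(0,0), D=(5.00,0)
B = A + 1.00·(cos188°, sin188°) = (-0.9903, -0.1392)
|BD| = 5.9919
circle(B,8.00) ∩ circle(D,4.00): a=7.0014, h=3.8705
  candidates: C₊=(5.9193,3.8929) cross=23.192; C₋=(6.0991,-3.8460) cross=-23.192
  mode - wants cross < 0 → take C=(6.0991,-3.8460) (cross=-23.192)
ex = (C−B)/|BC| = (0.8862,-0.4634); ey = (0.4634,0.8862)
P = B + -0.99·ex + 1.34·ey = (-1.2467,1.5070)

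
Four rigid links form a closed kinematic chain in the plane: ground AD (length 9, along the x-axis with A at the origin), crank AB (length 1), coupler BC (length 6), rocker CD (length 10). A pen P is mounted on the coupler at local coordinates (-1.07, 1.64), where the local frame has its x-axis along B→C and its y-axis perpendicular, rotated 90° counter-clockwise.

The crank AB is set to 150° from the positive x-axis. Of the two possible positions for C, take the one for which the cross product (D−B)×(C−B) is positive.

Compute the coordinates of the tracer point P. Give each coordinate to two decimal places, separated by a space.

-2.77 0.03

A=(0,0), D=(9.00,0)
B = A + 1.00·(cos150°, sin150°) = (-0.8660, 0.5000)
|BD| = 9.8787
circle(B,6.00) ∩ circle(D,10.00): a=1.7000, h=5.7541
  candidates: C₊=(1.1231,6.1607) cross=56.843; C₋=(0.5406,-5.3328) cross=-56.843
  mode + wants cross > 0 → take C=(1.1231,6.1607) (cross=56.843)
ex = (C−B)/|BC| = (0.3315,0.9434); ey = (-0.9434,0.3315)
P = B + -1.07·ex + 1.64·ey = (-2.7680,0.0342)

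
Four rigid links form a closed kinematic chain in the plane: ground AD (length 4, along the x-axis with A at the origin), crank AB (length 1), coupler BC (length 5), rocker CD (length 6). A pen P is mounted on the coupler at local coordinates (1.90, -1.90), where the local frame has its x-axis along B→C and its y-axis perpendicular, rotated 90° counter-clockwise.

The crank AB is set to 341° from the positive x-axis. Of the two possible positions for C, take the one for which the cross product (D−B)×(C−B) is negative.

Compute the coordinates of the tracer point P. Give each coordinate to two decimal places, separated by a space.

A=(0,0), D=(4.00,0)
B = A + 1.00·(cos341°, sin341°) = (0.9455, -0.3256)
|BD| = 3.0718
circle(B,5.00) ∩ circle(D,6.00): a=-0.2546, h=4.9935
  candidates: C₊=(0.1631,4.6128) cross=15.339; C₋=(1.2216,-5.3179) cross=-15.339
  mode - wants cross < 0 → take C=(1.2216,-5.3179) (cross=-15.339)
ex = (C−B)/|BC| = (0.0552,-0.9985); ey = (0.9985,0.0552)
P = B + 1.90·ex + -1.90·ey = (-0.8467,-2.3276)

-0.85 -2.33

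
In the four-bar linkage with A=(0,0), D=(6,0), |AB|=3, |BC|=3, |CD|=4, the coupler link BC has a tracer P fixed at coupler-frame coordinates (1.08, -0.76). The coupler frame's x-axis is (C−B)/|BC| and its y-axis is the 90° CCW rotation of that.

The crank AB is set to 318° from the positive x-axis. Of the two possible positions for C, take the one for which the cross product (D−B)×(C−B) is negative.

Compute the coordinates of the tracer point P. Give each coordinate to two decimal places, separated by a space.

2.66 -3.26

A=(0,0), D=(6.00,0)
B = A + 3.00·(cos318°, sin318°) = (2.2294, -2.0074)
|BD| = 4.2716
circle(B,3.00) ∩ circle(D,4.00): a=1.3165, h=2.6957
  candidates: C₊=(2.1246,0.9908) cross=11.515; C₋=(4.6583,-3.7683) cross=-11.515
  mode - wants cross < 0 → take C=(4.6583,-3.7683) (cross=-11.515)
ex = (C−B)/|BC| = (0.8096,-0.5870); ey = (0.5870,0.8096)
P = B + 1.08·ex + -0.76·ey = (2.6577,-3.2566)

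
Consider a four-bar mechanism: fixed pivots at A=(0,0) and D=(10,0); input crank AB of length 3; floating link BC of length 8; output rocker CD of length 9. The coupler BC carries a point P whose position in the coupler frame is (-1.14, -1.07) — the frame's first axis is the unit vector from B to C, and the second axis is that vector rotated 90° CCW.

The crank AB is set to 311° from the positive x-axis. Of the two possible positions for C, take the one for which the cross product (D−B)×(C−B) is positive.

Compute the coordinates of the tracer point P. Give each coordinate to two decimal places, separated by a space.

A=(0,0), D=(10.00,0)
B = A + 3.00·(cos311°, sin311°) = (1.9682, -2.2641)
|BD| = 8.3448
circle(B,8.00) ∩ circle(D,9.00): a=3.1538, h=7.3521
  candidates: C₊=(3.0089,5.6679) cross=61.352; C₋=(6.9985,-8.4847) cross=-61.352
  mode + wants cross > 0 → take C=(3.0089,5.6679) (cross=61.352)
ex = (C−B)/|BC| = (0.1301,0.9915); ey = (-0.9915,0.1301)
P = B + -1.14·ex + -1.07·ey = (2.8808,-3.5336)

2.88 -3.53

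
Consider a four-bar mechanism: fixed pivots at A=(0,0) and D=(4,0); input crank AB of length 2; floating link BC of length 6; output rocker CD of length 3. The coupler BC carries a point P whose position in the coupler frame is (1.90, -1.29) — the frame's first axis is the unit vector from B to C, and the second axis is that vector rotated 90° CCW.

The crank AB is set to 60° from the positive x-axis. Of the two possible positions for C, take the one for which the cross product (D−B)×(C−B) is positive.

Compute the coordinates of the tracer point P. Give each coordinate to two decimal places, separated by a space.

2.65 0.14

A=(0,0), D=(4.00,0)
B = A + 2.00·(cos60°, sin60°) = (1.0000, 1.7321)
|BD| = 3.4641
circle(B,6.00) ∩ circle(D,3.00): a=5.6292, h=2.0767
  candidates: C₊=(6.9133,0.7159) cross=7.194; C₋=(4.8367,-2.8810) cross=-7.194
  mode + wants cross > 0 → take C=(6.9133,0.7159) (cross=7.194)
ex = (C−B)/|BC| = (0.9856,-0.1694); ey = (0.1694,0.9856)
P = B + 1.90·ex + -1.29·ey = (2.6541,0.1389)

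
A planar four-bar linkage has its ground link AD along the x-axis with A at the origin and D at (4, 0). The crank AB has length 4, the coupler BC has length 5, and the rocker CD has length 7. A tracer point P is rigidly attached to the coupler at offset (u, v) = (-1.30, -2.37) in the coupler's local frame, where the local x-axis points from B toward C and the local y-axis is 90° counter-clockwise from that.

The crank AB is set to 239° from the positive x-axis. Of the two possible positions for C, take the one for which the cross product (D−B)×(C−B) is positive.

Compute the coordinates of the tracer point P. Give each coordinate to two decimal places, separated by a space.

0.48 -4.35

A=(0,0), D=(4.00,0)
B = A + 4.00·(cos239°, sin239°) = (-2.0602, -3.4287)
|BD| = 6.9628
circle(B,5.00) ∩ circle(D,7.00): a=1.7580, h=4.6808
  candidates: C₊=(-2.8350,1.5109) cross=32.591; C₋=(1.7748,-6.6369) cross=-32.591
  mode + wants cross > 0 → take C=(-2.8350,1.5109) (cross=32.591)
ex = (C−B)/|BC| = (-0.1550,0.9879); ey = (-0.9879,-0.1550)
P = B + -1.30·ex + -2.37·ey = (0.4827,-4.3457)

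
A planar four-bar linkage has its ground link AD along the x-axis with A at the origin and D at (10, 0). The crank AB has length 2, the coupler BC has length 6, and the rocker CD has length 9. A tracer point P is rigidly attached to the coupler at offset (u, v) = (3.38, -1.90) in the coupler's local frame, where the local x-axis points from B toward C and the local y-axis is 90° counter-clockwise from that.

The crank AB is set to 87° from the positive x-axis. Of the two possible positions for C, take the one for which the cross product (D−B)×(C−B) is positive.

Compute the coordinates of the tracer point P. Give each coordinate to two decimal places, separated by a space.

A=(0,0), D=(10.00,0)
B = A + 2.00·(cos87°, sin87°) = (0.1047, 1.9973)
|BD| = 10.0949
circle(B,6.00) ∩ circle(D,9.00): a=2.8186, h=5.2968
  candidates: C₊=(3.9155,6.6317) cross=53.470; C₋=(1.8196,-3.7524) cross=-53.470
  mode + wants cross > 0 → take C=(3.9155,6.6317) (cross=53.470)
ex = (C−B)/|BC| = (0.6351,0.7724); ey = (-0.7724,0.6351)
P = B + 3.38·ex + -1.90·ey = (3.7190,3.4012)

3.72 3.40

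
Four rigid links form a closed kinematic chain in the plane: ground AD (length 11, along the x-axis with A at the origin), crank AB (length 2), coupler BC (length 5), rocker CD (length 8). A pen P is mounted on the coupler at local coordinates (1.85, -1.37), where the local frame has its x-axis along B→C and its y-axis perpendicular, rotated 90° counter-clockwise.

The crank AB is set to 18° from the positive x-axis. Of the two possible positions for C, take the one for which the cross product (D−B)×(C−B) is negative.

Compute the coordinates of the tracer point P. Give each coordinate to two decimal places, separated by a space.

A=(0,0), D=(11.00,0)
B = A + 2.00·(cos18°, sin18°) = (1.9021, 0.6180)
|BD| = 9.1189
circle(B,5.00) ∩ circle(D,8.00): a=2.4210, h=4.3748
  candidates: C₊=(4.6141,4.8187) cross=39.893; C₋=(4.0210,-3.9108) cross=-39.893
  mode - wants cross < 0 → take C=(4.0210,-3.9108) (cross=-39.893)
ex = (C−B)/|BC| = (0.4238,-0.9058); ey = (0.9058,0.4238)
P = B + 1.85·ex + -1.37·ey = (1.4452,-1.6382)

1.45 -1.64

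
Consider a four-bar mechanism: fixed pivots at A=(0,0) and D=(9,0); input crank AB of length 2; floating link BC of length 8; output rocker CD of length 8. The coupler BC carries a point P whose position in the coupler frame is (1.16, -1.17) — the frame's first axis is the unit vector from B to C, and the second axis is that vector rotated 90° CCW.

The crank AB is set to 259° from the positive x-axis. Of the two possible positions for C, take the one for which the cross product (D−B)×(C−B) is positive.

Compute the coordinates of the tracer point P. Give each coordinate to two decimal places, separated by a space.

A=(0,0), D=(9.00,0)
B = A + 2.00·(cos259°, sin259°) = (-0.3816, -1.9633)
|BD| = 9.5848
circle(B,8.00) ∩ circle(D,8.00): a=4.7924, h=6.4057
  candidates: C₊=(2.9971,5.2882) cross=61.397; C₋=(5.6213,-7.2515) cross=-61.397
  mode + wants cross > 0 → take C=(2.9971,5.2882) (cross=61.397)
ex = (C−B)/|BC| = (0.4223,0.9064); ey = (-0.9064,0.4223)
P = B + 1.16·ex + -1.17·ey = (1.1688,-1.4059)

1.17 -1.41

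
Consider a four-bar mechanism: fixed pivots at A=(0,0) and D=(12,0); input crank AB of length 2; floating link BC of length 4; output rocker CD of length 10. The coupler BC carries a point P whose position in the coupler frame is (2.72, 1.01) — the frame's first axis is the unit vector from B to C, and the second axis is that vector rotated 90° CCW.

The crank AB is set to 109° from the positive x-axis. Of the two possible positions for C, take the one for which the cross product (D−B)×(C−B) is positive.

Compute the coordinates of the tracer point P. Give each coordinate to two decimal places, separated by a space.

1.18 4.14

A=(0,0), D=(12.00,0)
B = A + 2.00·(cos109°, sin109°) = (-0.6511, 1.8910)
|BD| = 12.7917
circle(B,4.00) ∩ circle(D,10.00): a=3.1125, h=2.5125
  candidates: C₊=(2.7986,3.9158) cross=32.139; C₋=(2.0557,-1.0540) cross=-32.139
  mode + wants cross > 0 → take C=(2.7986,3.9158) (cross=32.139)
ex = (C−B)/|BC| = (0.8624,0.5062); ey = (-0.5062,0.8624)
P = B + 2.72·ex + 1.01·ey = (1.1834,4.1389)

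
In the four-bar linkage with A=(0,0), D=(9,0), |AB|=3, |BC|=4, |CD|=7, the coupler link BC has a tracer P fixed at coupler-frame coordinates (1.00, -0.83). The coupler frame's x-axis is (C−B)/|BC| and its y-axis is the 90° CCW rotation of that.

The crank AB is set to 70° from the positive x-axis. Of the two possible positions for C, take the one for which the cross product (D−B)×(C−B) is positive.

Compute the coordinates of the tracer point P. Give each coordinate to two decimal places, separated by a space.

A=(0,0), D=(9.00,0)
B = A + 3.00·(cos70°, sin70°) = (1.0261, 2.8191)
|BD| = 8.4576
circle(B,4.00) ∩ circle(D,7.00): a=2.2779, h=3.2880
  candidates: C₊=(4.2697,5.1598) cross=27.809; C₋=(2.0777,-1.0402) cross=-27.809
  mode + wants cross > 0 → take C=(4.2697,5.1598) (cross=27.809)
ex = (C−B)/|BC| = (0.8109,0.5852); ey = (-0.5852,0.8109)
P = B + 1.00·ex + -0.83·ey = (2.3227,2.7312)

2.32 2.73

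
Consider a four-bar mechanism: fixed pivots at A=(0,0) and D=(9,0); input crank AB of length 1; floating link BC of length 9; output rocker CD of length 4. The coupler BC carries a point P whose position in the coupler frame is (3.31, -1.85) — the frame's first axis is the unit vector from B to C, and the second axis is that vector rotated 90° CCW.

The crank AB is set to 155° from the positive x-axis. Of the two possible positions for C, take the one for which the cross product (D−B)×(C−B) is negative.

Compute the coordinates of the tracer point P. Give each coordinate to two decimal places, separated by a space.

1.25 -2.70

A=(0,0), D=(9.00,0)
B = A + 1.00·(cos155°, sin155°) = (-0.9063, 0.4226)
|BD| = 9.9153
circle(B,9.00) ∩ circle(D,4.00): a=8.2354, h=3.6301
  candidates: C₊=(7.4764,3.6984) cross=35.994; C₋=(7.1669,-3.5552) cross=-35.994
  mode - wants cross < 0 → take C=(7.1669,-3.5552) (cross=-35.994)
ex = (C−B)/|BC| = (0.8970,-0.4420); ey = (0.4420,0.8970)
P = B + 3.31·ex + -1.85·ey = (1.2452,-2.6998)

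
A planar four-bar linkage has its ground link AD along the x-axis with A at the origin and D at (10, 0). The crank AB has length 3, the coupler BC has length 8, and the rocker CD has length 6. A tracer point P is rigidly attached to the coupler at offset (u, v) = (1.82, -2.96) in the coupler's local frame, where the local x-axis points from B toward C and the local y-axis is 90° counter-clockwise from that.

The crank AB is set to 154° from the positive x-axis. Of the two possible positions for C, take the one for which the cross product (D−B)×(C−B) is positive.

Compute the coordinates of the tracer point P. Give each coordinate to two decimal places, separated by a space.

A=(0,0), D=(10.00,0)
B = A + 3.00·(cos154°, sin154°) = (-2.6964, 1.3151)
|BD| = 12.7643
circle(B,8.00) ∩ circle(D,6.00): a=7.4790, h=2.8399
  candidates: C₊=(5.0354,3.3694) cross=36.250; C₋=(4.4502,-2.2802) cross=-36.250
  mode + wants cross > 0 → take C=(5.0354,3.3694) (cross=36.250)
ex = (C−B)/|BC| = (0.9665,0.2568); ey = (-0.2568,0.9665)
P = B + 1.82·ex + -2.96·ey = (-0.1773,-1.0783)

-0.18 -1.08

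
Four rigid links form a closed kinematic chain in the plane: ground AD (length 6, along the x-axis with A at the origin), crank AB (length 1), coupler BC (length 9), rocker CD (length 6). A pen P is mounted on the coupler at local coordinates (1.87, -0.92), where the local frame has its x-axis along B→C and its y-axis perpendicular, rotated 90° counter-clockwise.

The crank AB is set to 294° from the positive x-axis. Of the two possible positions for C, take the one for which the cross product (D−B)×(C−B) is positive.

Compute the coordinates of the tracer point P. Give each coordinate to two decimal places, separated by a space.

2.31 -0.07

A=(0,0), D=(6.00,0)
B = A + 1.00·(cos294°, sin294°) = (0.4067, -0.9135)
|BD| = 5.6674
circle(B,9.00) ∩ circle(D,6.00): a=6.8038, h=5.8914
  candidates: C₊=(6.1719,5.9975) cross=33.389; C₋=(8.0712,-5.6312) cross=-33.389
  mode + wants cross > 0 → take C=(6.1719,5.9975) (cross=33.389)
ex = (C−B)/|BC| = (0.6406,0.7679); ey = (-0.7679,0.6406)
P = B + 1.87·ex + -0.92·ey = (2.3111,-0.0669)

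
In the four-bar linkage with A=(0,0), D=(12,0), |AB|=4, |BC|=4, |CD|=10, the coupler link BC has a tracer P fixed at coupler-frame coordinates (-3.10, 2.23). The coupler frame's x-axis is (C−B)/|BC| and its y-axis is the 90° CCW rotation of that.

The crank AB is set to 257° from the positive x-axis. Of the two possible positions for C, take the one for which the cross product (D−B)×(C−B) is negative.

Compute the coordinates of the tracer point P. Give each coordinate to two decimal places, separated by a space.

A=(0,0), D=(12.00,0)
B = A + 4.00·(cos257°, sin257°) = (-0.8998, -3.8975)
|BD| = 13.4757
circle(B,4.00) ∩ circle(D,10.00): a=3.6212, h=1.6992
  candidates: C₊=(2.0751,-1.2236) cross=22.898; C₋=(3.0580,-4.4767) cross=-22.898
  mode - wants cross < 0 → take C=(3.0580,-4.4767) (cross=-22.898)
ex = (C−B)/|BC| = (0.9895,-0.1448); ey = (0.1448,0.9895)
P = B + -3.10·ex + 2.23·ey = (-3.6442,-1.2421)

-3.64 -1.24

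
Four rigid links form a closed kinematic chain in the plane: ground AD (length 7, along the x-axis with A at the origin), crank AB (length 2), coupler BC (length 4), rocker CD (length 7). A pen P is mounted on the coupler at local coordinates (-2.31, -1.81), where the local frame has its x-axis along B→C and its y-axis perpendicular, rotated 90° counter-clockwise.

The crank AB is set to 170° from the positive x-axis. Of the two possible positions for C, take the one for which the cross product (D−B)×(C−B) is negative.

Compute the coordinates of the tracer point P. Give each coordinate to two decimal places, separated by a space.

-4.83 0.99

A=(0,0), D=(7.00,0)
B = A + 2.00·(cos170°, sin170°) = (-1.9696, 0.3473)
|BD| = 8.9763
circle(B,4.00) ∩ circle(D,7.00): a=2.6500, h=2.9962
  candidates: C₊=(0.7943,3.2388) cross=26.895; C₋=(0.5625,-2.7492) cross=-26.895
  mode - wants cross < 0 → take C=(0.5625,-2.7492) (cross=-26.895)
ex = (C−B)/|BC| = (0.6330,-0.7741); ey = (0.7741,0.6330)
P = B + -2.31·ex + -1.81·ey = (-4.8331,0.9898)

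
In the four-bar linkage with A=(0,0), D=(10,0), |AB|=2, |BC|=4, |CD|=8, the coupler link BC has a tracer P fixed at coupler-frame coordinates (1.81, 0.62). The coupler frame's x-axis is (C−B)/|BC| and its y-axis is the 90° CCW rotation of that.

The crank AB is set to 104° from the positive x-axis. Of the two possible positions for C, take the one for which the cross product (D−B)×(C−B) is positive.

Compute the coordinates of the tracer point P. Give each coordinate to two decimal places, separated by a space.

A=(0,0), D=(10.00,0)
B = A + 2.00·(cos104°, sin104°) = (-0.4838, 1.9406)
|BD| = 10.6619
circle(B,4.00) ∩ circle(D,8.00): a=3.0800, h=2.5522
  candidates: C₊=(3.0092,3.8896) cross=27.212; C₋=(2.0801,-1.1296) cross=-27.212
  mode + wants cross > 0 → take C=(3.0092,3.8896) (cross=27.212)
ex = (C−B)/|BC| = (0.8733,0.4872); ey = (-0.4872,0.8733)
P = B + 1.81·ex + 0.62·ey = (0.7947,3.3639)

0.79 3.36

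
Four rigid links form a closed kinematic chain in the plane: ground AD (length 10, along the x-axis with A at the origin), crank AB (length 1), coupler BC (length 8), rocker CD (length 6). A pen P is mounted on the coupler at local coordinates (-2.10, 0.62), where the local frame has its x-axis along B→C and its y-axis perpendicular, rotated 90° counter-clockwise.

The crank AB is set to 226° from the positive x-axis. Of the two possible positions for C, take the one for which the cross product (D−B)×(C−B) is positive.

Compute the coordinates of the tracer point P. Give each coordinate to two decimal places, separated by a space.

-2.74 -1.50

A=(0,0), D=(10.00,0)
B = A + 1.00·(cos226°, sin226°) = (-0.6947, -0.7193)
|BD| = 10.7188
circle(B,8.00) ∩ circle(D,6.00): a=6.6655, h=4.4239
  candidates: C₊=(5.6590,4.1419) cross=47.419; C₋=(6.2527,-4.6859) cross=-47.419
  mode + wants cross > 0 → take C=(5.6590,4.1419) (cross=47.419)
ex = (C−B)/|BC| = (0.7942,0.6077); ey = (-0.6077,0.7942)
P = B + -2.10·ex + 0.62·ey = (-2.7392,-1.5030)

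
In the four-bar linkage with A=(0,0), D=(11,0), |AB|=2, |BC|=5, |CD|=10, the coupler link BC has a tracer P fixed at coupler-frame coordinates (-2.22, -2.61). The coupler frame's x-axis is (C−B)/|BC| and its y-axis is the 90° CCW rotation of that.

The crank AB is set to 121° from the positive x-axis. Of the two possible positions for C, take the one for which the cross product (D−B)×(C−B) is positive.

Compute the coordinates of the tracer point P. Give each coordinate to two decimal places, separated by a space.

-0.74 -1.70

A=(0,0), D=(11.00,0)
B = A + 2.00·(cos121°, sin121°) = (-1.0301, 1.7143)
|BD| = 12.1516
circle(B,5.00) ∩ circle(D,10.00): a=2.9898, h=4.0076
  candidates: C₊=(2.4952,5.2601) cross=48.699; C₋=(1.3644,-2.6750) cross=-48.699
  mode + wants cross > 0 → take C=(2.4952,5.2601) (cross=48.699)
ex = (C−B)/|BC| = (0.7051,0.7092); ey = (-0.7092,0.7051)
P = B + -2.22·ex + -2.61·ey = (-0.7444,-1.7002)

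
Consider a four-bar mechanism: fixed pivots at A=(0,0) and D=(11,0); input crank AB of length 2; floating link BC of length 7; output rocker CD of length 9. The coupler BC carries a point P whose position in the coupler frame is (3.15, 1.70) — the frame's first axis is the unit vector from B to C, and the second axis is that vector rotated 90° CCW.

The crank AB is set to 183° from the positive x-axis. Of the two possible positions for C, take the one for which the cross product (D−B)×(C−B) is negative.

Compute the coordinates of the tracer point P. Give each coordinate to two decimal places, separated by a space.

1.50 -0.87

A=(0,0), D=(11.00,0)
B = A + 2.00·(cos183°, sin183°) = (-1.9973, -0.1047)
|BD| = 12.9977
circle(B,7.00) ∩ circle(D,9.00): a=5.2679, h=4.6097
  candidates: C₊=(3.2333,4.5473) cross=59.916; C₋=(3.3075,-4.6718) cross=-59.916
  mode - wants cross < 0 → take C=(3.3075,-4.6718) (cross=-59.916)
ex = (C−B)/|BC| = (0.7578,-0.6525); ey = (0.6525,0.7578)
P = B + 3.15·ex + 1.70·ey = (1.4991,-0.8716)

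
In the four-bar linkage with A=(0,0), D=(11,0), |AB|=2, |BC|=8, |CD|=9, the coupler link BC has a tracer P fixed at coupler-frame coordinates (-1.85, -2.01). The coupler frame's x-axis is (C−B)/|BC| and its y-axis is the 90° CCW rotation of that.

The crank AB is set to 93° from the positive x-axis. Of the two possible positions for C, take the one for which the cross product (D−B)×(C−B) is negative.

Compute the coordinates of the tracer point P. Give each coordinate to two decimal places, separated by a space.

-2.74 2.71

A=(0,0), D=(11.00,0)
B = A + 2.00·(cos93°, sin93°) = (-0.1047, 1.9973)
|BD| = 11.2829
circle(B,8.00) ∩ circle(D,9.00): a=4.8881, h=6.3330
  candidates: C₊=(5.8273,7.3650) cross=71.454; C₋=(3.5852,-5.1010) cross=-71.454
  mode - wants cross < 0 → take C=(3.5852,-5.1010) (cross=-71.454)
ex = (C−B)/|BC| = (0.4612,-0.8873); ey = (0.8873,0.4612)
P = B + -1.85·ex + -2.01·ey = (-2.7414,2.7117)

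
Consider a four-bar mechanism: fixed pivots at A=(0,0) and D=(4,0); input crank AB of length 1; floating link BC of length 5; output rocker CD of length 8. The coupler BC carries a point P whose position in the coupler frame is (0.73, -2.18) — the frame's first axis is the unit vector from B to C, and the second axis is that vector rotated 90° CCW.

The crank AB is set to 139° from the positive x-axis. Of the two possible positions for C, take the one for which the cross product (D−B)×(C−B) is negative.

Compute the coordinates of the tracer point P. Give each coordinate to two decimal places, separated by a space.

-3.03 1.01

A=(0,0), D=(4.00,0)
B = A + 1.00·(cos139°, sin139°) = (-0.7547, 0.6561)
|BD| = 4.7998
circle(B,5.00) ∩ circle(D,8.00): a=-1.6628, h=4.7154
  candidates: C₊=(-1.7574,5.5545) cross=22.633; C₋=(-3.0465,-3.7878) cross=-22.633
  mode - wants cross < 0 → take C=(-3.0465,-3.7878) (cross=-22.633)
ex = (C−B)/|BC| = (-0.4583,-0.8888); ey = (0.8888,-0.4583)
P = B + 0.73·ex + -2.18·ey = (-3.0268,1.0065)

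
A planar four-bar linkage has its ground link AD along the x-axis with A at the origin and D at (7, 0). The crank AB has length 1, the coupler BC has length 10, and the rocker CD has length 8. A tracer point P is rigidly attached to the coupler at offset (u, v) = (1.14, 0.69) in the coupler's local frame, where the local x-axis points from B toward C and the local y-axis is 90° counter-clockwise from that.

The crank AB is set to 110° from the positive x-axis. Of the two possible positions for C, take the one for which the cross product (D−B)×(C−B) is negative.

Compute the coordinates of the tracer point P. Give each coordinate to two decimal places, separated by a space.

A=(0,0), D=(7.00,0)
B = A + 1.00·(cos110°, sin110°) = (-0.3420, 0.9397)
|BD| = 7.4019
circle(B,10.00) ∩ circle(D,8.00): a=6.1328, h=7.8987
  candidates: C₊=(6.7439,7.9959) cross=58.465; C₋=(4.7384,-7.6737) cross=-58.465
  mode - wants cross < 0 → take C=(4.7384,-7.6737) (cross=-58.465)
ex = (C−B)/|BC| = (0.5080,-0.8613); ey = (0.8613,0.5080)
P = B + 1.14·ex + 0.69·ey = (0.8315,0.3083)

0.83 0.31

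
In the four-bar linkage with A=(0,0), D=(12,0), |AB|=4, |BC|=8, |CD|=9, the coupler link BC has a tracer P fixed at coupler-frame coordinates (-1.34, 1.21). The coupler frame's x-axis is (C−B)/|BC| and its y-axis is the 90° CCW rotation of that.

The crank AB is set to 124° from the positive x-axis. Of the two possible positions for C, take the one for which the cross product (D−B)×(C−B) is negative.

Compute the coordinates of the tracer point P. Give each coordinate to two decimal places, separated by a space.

A=(0,0), D=(12.00,0)
B = A + 4.00·(cos124°, sin124°) = (-2.2368, 3.3162)
|BD| = 14.6179
circle(B,8.00) ∩ circle(D,9.00): a=6.7275, h=4.3291
  candidates: C₊=(5.2974,6.0062) cross=63.283; C₋=(3.3332,-2.4263) cross=-63.283
  mode - wants cross < 0 → take C=(3.3332,-2.4263) (cross=-63.283)
ex = (C−B)/|BC| = (0.6962,-0.7178); ey = (0.7178,0.6962)
P = B + -1.34·ex + 1.21·ey = (-2.3012,5.1205)

-2.30 5.12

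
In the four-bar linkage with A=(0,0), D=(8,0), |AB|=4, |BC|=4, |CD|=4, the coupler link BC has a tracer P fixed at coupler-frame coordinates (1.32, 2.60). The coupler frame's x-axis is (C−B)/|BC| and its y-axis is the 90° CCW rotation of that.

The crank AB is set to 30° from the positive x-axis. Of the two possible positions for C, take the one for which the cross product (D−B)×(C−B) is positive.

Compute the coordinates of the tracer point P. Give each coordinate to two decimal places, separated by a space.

A=(0,0), D=(8.00,0)
B = A + 4.00·(cos30°, sin30°) = (3.4641, 2.0000)
|BD| = 4.9573
circle(B,4.00) ∩ circle(D,4.00): a=2.4786, h=3.1395
  candidates: C₊=(6.9987,3.8726) cross=15.563; C₋=(4.4654,-1.8726) cross=-15.563
  mode + wants cross > 0 → take C=(6.9987,3.8726) (cross=15.563)
ex = (C−B)/|BC| = (0.8836,0.4682); ey = (-0.4682,0.8836)
P = B + 1.32·ex + 2.60·ey = (3.4133,4.9154)

3.41 4.92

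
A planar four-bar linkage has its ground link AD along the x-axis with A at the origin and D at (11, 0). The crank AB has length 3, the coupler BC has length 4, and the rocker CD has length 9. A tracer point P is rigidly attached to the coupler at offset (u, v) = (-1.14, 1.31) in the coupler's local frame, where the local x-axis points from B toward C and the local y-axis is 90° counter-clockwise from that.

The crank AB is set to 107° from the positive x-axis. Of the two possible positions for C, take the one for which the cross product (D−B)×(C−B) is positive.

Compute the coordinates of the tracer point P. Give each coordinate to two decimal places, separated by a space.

A=(0,0), D=(11.00,0)
B = A + 3.00·(cos107°, sin107°) = (-0.8771, 2.8689)
|BD| = 12.2187
circle(B,4.00) ∩ circle(D,9.00): a=3.4495, h=2.0251
  candidates: C₊=(2.9514,4.0275) cross=24.744; C₋=(2.0005,0.0905) cross=-24.744
  mode + wants cross > 0 → take C=(2.9514,4.0275) (cross=24.744)
ex = (C−B)/|BC| = (0.9571,0.2896); ey = (-0.2896,0.9571)
P = B + -1.14·ex + 1.31·ey = (-2.3477,3.7926)

-2.35 3.79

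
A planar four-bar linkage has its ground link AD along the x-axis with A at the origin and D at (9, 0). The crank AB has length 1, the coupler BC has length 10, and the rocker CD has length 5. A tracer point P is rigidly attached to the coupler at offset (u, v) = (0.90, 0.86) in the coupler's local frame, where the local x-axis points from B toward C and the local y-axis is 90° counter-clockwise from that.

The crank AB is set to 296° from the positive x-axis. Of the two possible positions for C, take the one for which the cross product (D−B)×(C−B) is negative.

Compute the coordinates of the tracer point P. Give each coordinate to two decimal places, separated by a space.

1.61 -0.48

A=(0,0), D=(9.00,0)
B = A + 1.00·(cos296°, sin296°) = (0.4384, -0.8988)
|BD| = 8.6087
circle(B,10.00) ∩ circle(D,5.00): a=8.6604, h=4.9997
  candidates: C₊=(8.5294,4.9778) cross=43.041; C₋=(9.5734,-4.9670) cross=-43.041
  mode - wants cross < 0 → take C=(9.5734,-4.9670) (cross=-43.041)
ex = (C−B)/|BC| = (0.9135,-0.4068); ey = (0.4068,0.9135)
P = B + 0.90·ex + 0.86·ey = (1.6104,-0.4793)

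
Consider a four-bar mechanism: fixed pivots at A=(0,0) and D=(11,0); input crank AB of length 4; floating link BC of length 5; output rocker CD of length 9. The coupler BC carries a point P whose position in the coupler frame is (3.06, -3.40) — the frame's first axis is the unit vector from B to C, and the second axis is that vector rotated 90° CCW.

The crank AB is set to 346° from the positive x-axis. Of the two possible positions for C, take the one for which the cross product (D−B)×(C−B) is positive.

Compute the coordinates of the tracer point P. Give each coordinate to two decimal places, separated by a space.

6.62 2.70

A=(0,0), D=(11.00,0)
B = A + 4.00·(cos346°, sin346°) = (3.8812, -0.9677)
|BD| = 7.1843
circle(B,5.00) ∩ circle(D,9.00): a=-0.3053, h=4.9907
  candidates: C₊=(2.9065,3.9364) cross=35.854; C₋=(4.2509,-5.9540) cross=-35.854
  mode + wants cross > 0 → take C=(2.9065,3.9364) (cross=35.854)
ex = (C−B)/|BC| = (-0.1949,0.9808); ey = (-0.9808,-0.1949)
P = B + 3.06·ex + -3.40·ey = (6.6194,2.6964)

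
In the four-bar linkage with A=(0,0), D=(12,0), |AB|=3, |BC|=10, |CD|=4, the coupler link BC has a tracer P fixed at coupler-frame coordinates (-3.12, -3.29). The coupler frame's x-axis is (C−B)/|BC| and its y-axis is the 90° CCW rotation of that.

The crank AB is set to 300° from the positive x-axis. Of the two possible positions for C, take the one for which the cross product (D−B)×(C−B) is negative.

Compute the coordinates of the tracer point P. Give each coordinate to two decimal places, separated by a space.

A=(0,0), D=(12.00,0)
B = A + 3.00·(cos300°, sin300°) = (1.5000, -2.5981)
|BD| = 10.8167
circle(B,10.00) ∩ circle(D,4.00): a=9.2912, h=3.6977
  candidates: C₊=(9.6311,3.2231) cross=39.997; C₋=(11.4074,-3.9559) cross=-39.997
  mode - wants cross < 0 → take C=(11.4074,-3.9559) (cross=-39.997)
ex = (C−B)/|BC| = (0.9907,-0.1358); ey = (0.1358,0.9907)
P = B + -3.12·ex + -3.29·ey = (-2.0378,-5.4340)

-2.04 -5.43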